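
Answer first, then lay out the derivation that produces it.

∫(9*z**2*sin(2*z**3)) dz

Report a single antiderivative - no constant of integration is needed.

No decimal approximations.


The answer is -3*cos(2*z**3)/2.
Step 1. Substitute u = z**3, turning ∫(9*z**2*sin(2*z**3)) dz into ∫(3*sin(2*u)) du: now ∫(3*sin(2*u)) du.
Step 2. Evaluate the standard form: now -3*cos(2*u)/2.
Step 3. Substitute back u = z**3: now -3*cos(2*z**3)/2.
Answer: -3*cos(2*z**3)/2.


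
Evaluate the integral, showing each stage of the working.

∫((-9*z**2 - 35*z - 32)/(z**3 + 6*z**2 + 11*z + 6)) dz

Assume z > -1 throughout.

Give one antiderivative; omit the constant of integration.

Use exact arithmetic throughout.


Step 1. Decompose ∫((-9*z**2 - 35*z - 32)/(z**3 + 6*z**2 + 11*z + 6)) dz by partial fractions, (-9*z**2 - 35*z - 32)/(z**3 + 6*z**2 + 11*z + 6) = -4/(z + 3) - 2/(z + 2) - 3/(z + 1): now ∫(-3/(z + 1)) dz + ∫(-2/(z + 2)) dz + ∫(-4/(z + 3)) dz.
Step 2. Evaluate the standard form [assuming z > -1]: now -3*log(z + 1) + ∫(-2/(z + 2)) dz + ∫(-4/(z + 3)) dz.
Step 3. Evaluate the standard form [assuming z > -3]: now -3*log(z + 1) - 4*log(z + 3) + ∫(-2/(z + 2)) dz.
Step 4. Evaluate the standard form [assuming z > -2]: now -3*log(z + 1) - 2*log(z + 2) - 4*log(z + 3).
Answer: -3*log(z + 1) - 2*log(z + 2) - 4*log(z + 3).


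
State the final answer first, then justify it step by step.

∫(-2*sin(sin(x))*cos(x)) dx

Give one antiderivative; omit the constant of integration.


The answer is 2*cos(sin(x)).
Step 1. Substitute u = sin(x), turning ∫(-2*sin(sin(x))*cos(x)) dx into ∫(-2*sin(u)) du: now ∫(-2*sin(u)) du.
Step 2. Evaluate the standard form: now 2*cos(u).
Step 3. Substitute back u = sin(x): now 2*cos(sin(x)).
Answer: 2*cos(sin(x)).


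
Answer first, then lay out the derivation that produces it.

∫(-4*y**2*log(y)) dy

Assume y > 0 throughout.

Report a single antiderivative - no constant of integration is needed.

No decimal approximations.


The answer is -4*y**3*log(y)/3 + 4*y**3/9.
Step 1. Integrate ∫(-4*y**2*log(y)) dy by parts with u = log(y), dv = (-4*y**2) dy, so v = -4*y**3/3 [assuming y > 0]: now -4*y**3*log(y)/3 + ∫(4*y**2/3) dy.
Step 2. Evaluate the standard form: now -4*y**3*log(y)/3 + 4*y**3/9.
Answer: -4*y**3*log(y)/3 + 4*y**3/9.


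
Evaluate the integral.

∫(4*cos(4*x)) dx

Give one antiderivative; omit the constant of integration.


Answer: sin(4*x).


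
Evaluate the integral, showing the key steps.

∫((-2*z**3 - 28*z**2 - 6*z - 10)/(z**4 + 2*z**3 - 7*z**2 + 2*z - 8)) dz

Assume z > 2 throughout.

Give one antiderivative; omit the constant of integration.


Step 1. Decompose ∫((-2*z**3 - 28*z**2 - 6*z - 10)/(z**4 + 2*z**3 - 7*z**2 + 2*z - 8)) dz by partial fractions, (-2*z**3 - 28*z**2 - 6*z - 10)/(z**4 + 2*z**3 - 7*z**2 + 2*z - 8) = -2/(z**2 + 1) + 3/(z + 4) - 5/(z - 2): now ∫(-5/(z - 2)) dz + ∫(3/(z + 4)) dz + ∫(-2/(z**2 + 1)) dz.
Step 2. Evaluate the standard form [assuming z > 2]: now -5*log(z - 2) + ∫(3/(z + 4)) dz + ∫(-2/(z**2 + 1)) dz.
Step 3. Evaluate the standard form [assuming z > -4]: now -5*log(z - 2) + 3*log(z + 4) + ∫(-2/(z**2 + 1)) dz.
Step 4. Evaluate the standard form: now -5*log(z - 2) + 3*log(z + 4) - 2*atan(z).
Answer: -5*log(z - 2) + 3*log(z + 4) - 2*atan(z).


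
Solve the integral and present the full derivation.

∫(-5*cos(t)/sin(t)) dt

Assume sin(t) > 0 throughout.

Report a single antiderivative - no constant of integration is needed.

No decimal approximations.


Step 1. Substitute u = sin(t), turning ∫(-5*cos(t)/sin(t)) dt into ∫(-5/u) du: now ∫(-5/u) du.
Step 2. Evaluate the standard form [assuming u > 0]: now -5*log(u).
Step 3. Substitute back u = sin(t): now -5*log(sin(t)).
Answer: -5*log(sin(t)).


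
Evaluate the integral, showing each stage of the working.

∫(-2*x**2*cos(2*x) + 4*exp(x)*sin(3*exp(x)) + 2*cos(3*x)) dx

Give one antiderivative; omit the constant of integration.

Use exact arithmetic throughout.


Step 1. Rewrite: now ∫(-2*x**2*cos(2*x)) dx + ∫(4*exp(x)*sin(3*exp(x))) dx + ∫(2*cos(3*x)) dx.
Step 2. Integrate ∫(-2*x**2*cos(2*x)) dx by parts with u = x**2, dv = (-2*cos(2*x)) dx, so v = -sin(2*x): now -x**2*sin(2*x) + ∫(2*x*sin(2*x)) dx + ∫(4*exp(x)*sin(3*exp(x))) dx + ∫(2*cos(3*x)) dx.
Step 3. Integrate ∫(2*x*sin(2*x)) dx by parts with u = x, dv = (2*sin(2*x)) dx, so v = -cos(2*x): now -x**2*sin(2*x) - x*cos(2*x) + ∫(4*exp(x)*sin(3*exp(x))) dx + ∫(cos(2*x)) dx + ∫(2*cos(3*x)) dx.
Step 4. Evaluate the standard form: now -x**2*sin(2*x) - x*cos(2*x) + sin(2*x)/2 + ∫(4*exp(x)*sin(3*exp(x))) dx + ∫(2*cos(3*x)) dx.
Step 5. Evaluate the standard form: now -x**2*sin(2*x) - x*cos(2*x) + sin(2*x)/2 + 2*sin(3*x)/3 + ∫(4*exp(x)*sin(3*exp(x))) dx.
Step 6. Substitute u = exp(x), turning ∫(4*exp(x)*sin(3*exp(x))) dx into ∫(4*sin(3*u)) du: now -x**2*sin(2*x) - x*cos(2*x) + sin(2*x)/2 + 2*sin(3*x)/3 + ∫(4*sin(3*u)) du.
Step 7. Evaluate the standard form: now -x**2*sin(2*x) - x*cos(2*x) + sin(2*x)/2 + 2*sin(3*x)/3 - 4*cos(3*u)/3.
Step 8. Substitute back u = exp(x): now -x**2*sin(2*x) - x*cos(2*x) + sin(2*x)/2 + 2*sin(3*x)/3 - 4*cos(3*exp(x))/3.
Answer: -x**2*sin(2*x) - x*cos(2*x) + sin(2*x)/2 + 2*sin(3*x)/3 - 4*cos(3*exp(x))/3.


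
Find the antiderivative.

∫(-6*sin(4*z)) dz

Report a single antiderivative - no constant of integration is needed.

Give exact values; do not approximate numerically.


Answer: 3*cos(4*z)/2.


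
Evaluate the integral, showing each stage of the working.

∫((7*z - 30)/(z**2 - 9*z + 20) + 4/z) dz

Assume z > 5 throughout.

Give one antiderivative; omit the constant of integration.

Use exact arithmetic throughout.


Step 1. Rewrite: now ∫(4/z) dz + ∫((7*z - 30)/(z**2 - 9*z + 20)) dz.
Step 2. Evaluate the standard form [assuming z > 0]: now 4*log(z) + ∫((7*z - 30)/(z**2 - 9*z + 20)) dz.
Step 3. Decompose ∫((7*z - 30)/(z**2 - 9*z + 20)) dz by partial fractions, (7*z - 30)/(z**2 - 9*z + 20) = 2/(z - 4) + 5/(z - 5): now 4*log(z) + ∫(5/(z - 5)) dz + ∫(2/(z - 4)) dz.
Step 4. Evaluate the standard form [assuming z > 5]: now 4*log(z) + 5*log(z - 5) + ∫(2/(z - 4)) dz.
Step 5. Evaluate the standard form [assuming z > 4]: now 4*log(z) + 5*log(z - 5) + 2*log(z - 4).
Answer: 4*log(z) + 5*log(z - 5) + 2*log(z - 4).


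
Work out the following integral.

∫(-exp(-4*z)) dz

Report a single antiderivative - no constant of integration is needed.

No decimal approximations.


Answer: exp(-4*z)/4.


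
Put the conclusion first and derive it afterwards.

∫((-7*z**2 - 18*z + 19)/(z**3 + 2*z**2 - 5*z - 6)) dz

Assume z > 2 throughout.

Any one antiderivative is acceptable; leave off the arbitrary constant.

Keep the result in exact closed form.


The answer is -3*log(z - 2) - 5*log(z + 1) + log(z + 3).
Step 1. Decompose ∫((-7*z**2 - 18*z + 19)/(z**3 + 2*z**2 - 5*z - 6)) dz by partial fractions, (-7*z**2 - 18*z + 19)/(z**3 + 2*z**2 - 5*z - 6) = 1/(z + 3) - 5/(z + 1) - 3/(z - 2): now ∫(-3/(z - 2)) dz + ∫(-5/(z + 1)) dz + ∫(1/(z + 3)) dz.
Step 2. Evaluate the standard form [assuming z > 2]: now -3*log(z - 2) + ∫(-5/(z + 1)) dz + ∫(1/(z + 3)) dz.
Step 3. Evaluate the standard form [assuming z > -3]: now -3*log(z - 2) + log(z + 3) + ∫(-5/(z + 1)) dz.
Step 4. Evaluate the standard form [assuming z > -1]: now -3*log(z - 2) - 5*log(z + 1) + log(z + 3).
Answer: -3*log(z - 2) - 5*log(z + 1) + log(z + 3).


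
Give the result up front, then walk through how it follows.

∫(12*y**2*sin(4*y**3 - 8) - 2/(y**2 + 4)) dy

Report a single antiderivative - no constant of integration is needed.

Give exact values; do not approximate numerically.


The answer is -cos(4*y**3 - 8) - atan(y/2).
Step 1. Rewrite: now ∫(12*y**2*sin(4*y**3 - 8)) dy + ∫(-2/(y**2 + 4)) dy.
Step 2. Substitute u = y**3 - 2, turning ∫(12*y**2*sin(4*y**3 - 8)) dy into ∫(4*sin(4*u)) du: now ∫(-2/(y**2 + 4)) dy + ∫(4*sin(4*u)) du.
Step 3. Evaluate the standard form: now -cos(4*u) + ∫(-2/(y**2 + 4)) dy.
Step 4. Substitute back u = y**3 - 2: now -cos(4*y**3 - 8) + ∫(-2/(y**2 + 4)) dy.
Step 5. Evaluate the standard form: now -cos(4*y**3 - 8) - atan(y/2).
Answer: -cos(4*y**3 - 8) - atan(y/2).


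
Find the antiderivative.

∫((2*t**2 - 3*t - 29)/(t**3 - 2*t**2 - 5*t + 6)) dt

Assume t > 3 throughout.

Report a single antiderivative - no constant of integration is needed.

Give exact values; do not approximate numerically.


Answer: -2*log(t - 3) + 5*log(t - 1) - log(t + 2).


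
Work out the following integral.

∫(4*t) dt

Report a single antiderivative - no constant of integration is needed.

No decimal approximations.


Answer: 2*t**2.


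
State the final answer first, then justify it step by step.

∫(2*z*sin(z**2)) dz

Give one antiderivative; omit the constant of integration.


The answer is -cos(z**2).
Step 1. Substitute u = z**2, turning ∫(2*z*sin(z**2)) dz into ∫(sin(u)) du: now ∫(sin(u)) du.
Step 2. Evaluate the standard form: now -cos(u).
Step 3. Substitute back u = z**2: now -cos(z**2).
Answer: -cos(z**2).


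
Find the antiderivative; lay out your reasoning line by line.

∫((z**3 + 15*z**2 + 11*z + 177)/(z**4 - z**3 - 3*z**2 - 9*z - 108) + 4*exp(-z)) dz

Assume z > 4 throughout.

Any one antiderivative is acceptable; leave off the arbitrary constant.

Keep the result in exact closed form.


Step 1. Rewrite: now ∫((z**3 + 15*z**2 + 11*z + 177)/(z**4 - z**3 - 3*z**2 - 9*z - 108)) dz + ∫(4*exp(-z)) dz.
Step 2. Evaluate the standard form: now ∫((z**3 + 15*z**2 + 11*z + 177)/(z**4 - z**3 - 3*z**2 - 9*z - 108)) dz - 4*exp(-z).
Step 3. Decompose ∫((z**3 + 15*z**2 + 11*z + 177)/(z**4 - z**3 - 3*z**2 - 9*z - 108)) dz by partial fractions, (z**3 + 15*z**2 + 11*z + 177)/(z**4 - z**3 - 3*z**2 - 9*z - 108) = -2/(z**2 + 9) - 2/(z + 3) + 3/(z - 4): now ∫(3/(z - 4)) dz + ∫(-2/(z + 3)) dz + ∫(-2/(z**2 + 9)) dz - 4*exp(-z).
Step 4. Evaluate the standard form [assuming z > -3]: now -2*log(z + 3) + ∫(3/(z - 4)) dz + ∫(-2/(z**2 + 9)) dz - 4*exp(-z).
Step 5. Evaluate the standard form [assuming z > 4]: now 3*log(z - 4) - 2*log(z + 3) + ∫(-2/(z**2 + 9)) dz - 4*exp(-z).
Step 6. Evaluate the standard form: now 3*log(z - 4) - 2*log(z + 3) - 2*atan(z/3)/3 - 4*exp(-z).
Answer: 3*log(z - 4) - 2*log(z + 3) - 2*atan(z/3)/3 - 4*exp(-z).


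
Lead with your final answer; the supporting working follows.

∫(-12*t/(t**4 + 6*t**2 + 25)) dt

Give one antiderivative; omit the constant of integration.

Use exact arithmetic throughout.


The answer is -3*atan(t**2/4 + 3/4)/2.
Step 1. Substitute u = t**2 + 3, turning ∫(-12*t/(t**4 + 6*t**2 + 25)) dt into ∫(-6/(u**2 + 16)) du: now ∫(-6/(u**2 + 16)) du.
Step 2. Evaluate the standard form: now -3*atan(u/4)/2.
Step 3. Substitute back u = t**2 + 3: now -3*atan(t**2/4 + 3/4)/2.
Answer: -3*atan(t**2/4 + 3/4)/2.


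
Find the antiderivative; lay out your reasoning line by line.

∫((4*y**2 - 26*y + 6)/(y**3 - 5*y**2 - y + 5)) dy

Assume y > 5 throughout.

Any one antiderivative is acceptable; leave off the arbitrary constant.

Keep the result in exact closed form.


Step 1. Decompose ∫((4*y**2 - 26*y + 6)/(y**3 - 5*y**2 - y + 5)) dy by partial fractions, (4*y**2 - 26*y + 6)/(y**3 - 5*y**2 - y + 5) = 3/(y + 1) + 2/(y - 1) - 1/(y - 5): now ∫(-1/(y - 5)) dy + ∫(2/(y - 1)) dy + ∫(3/(y + 1)) dy.
Step 2. Evaluate the standard form [assuming y > -1]: now 3*log(y + 1) + ∫(-1/(y - 5)) dy + ∫(2/(y - 1)) dy.
Step 3. Evaluate the standard form [assuming y > 1]: now 2*log(y - 1) + 3*log(y + 1) + ∫(-1/(y - 5)) dy.
Step 4. Evaluate the standard form [assuming y > 5]: now -log(y - 5) + 2*log(y - 1) + 3*log(y + 1).
Answer: -log(y - 5) + 2*log(y - 1) + 3*log(y + 1).


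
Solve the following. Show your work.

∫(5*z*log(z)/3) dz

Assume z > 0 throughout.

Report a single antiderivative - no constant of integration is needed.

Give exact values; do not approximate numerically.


Step 1. Integrate ∫(5*z*log(z)/3) dz by parts with u = log(z), dv = (5*z/3) dz, so v = 5*z**2/6 [assuming z > 0]: now 5*z**2*log(z)/6 + ∫(-5*z/6) dz.
Step 2. Evaluate the standard form: now 5*z**2*log(z)/6 - 5*z**2/12.
Answer: 5*z**2*log(z)/6 - 5*z**2/12.


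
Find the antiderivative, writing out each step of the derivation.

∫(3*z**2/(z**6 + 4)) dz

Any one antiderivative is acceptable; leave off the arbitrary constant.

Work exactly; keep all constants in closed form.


Step 1. Substitute u = z**3, turning ∫(3*z**2/(z**6 + 4)) dz into ∫(1/(u**2 + 4)) du: now ∫(1/(u**2 + 4)) du.
Step 2. Evaluate the standard form: now atan(u/2)/2.
Step 3. Substitute back u = z**3: now atan(z**3/2)/2.
Answer: atan(z**3/2)/2.


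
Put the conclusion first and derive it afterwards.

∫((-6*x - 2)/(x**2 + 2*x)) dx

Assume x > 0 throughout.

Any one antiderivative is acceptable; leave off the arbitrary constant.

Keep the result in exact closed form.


The answer is -log(x) - 5*log(x + 2).
Step 1. Decompose ∫((-6*x - 2)/(x**2 + 2*x)) dx by partial fractions, (-6*x - 2)/(x**2 + 2*x) = -5/(x + 2) - 1/x: now ∫(-1/x) dx + ∫(-5/(x + 2)) dx.
Step 2. Evaluate the standard form [assuming x > 0]: now -log(x) + ∫(-5/(x + 2)) dx.
Step 3. Evaluate the standard form [assuming x > -2]: now -log(x) - 5*log(x + 2).
Answer: -log(x) - 5*log(x + 2).


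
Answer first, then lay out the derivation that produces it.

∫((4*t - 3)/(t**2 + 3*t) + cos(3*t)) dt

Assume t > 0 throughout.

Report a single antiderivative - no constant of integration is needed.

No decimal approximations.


The answer is -log(t) + 5*log(t + 3) + sin(3*t)/3.
Step 1. Rewrite: now ∫((4*t - 3)/(t**2 + 3*t)) dt + ∫(cos(3*t)) dt.
Step 2. Evaluate the standard form: now sin(3*t)/3 + ∫((4*t - 3)/(t**2 + 3*t)) dt.
Step 3. Decompose ∫((4*t - 3)/(t**2 + 3*t)) dt by partial fractions, (4*t - 3)/(t**2 + 3*t) = 5/(t + 3) - 1/t: now sin(3*t)/3 + ∫(-1/t) dt + ∫(5/(t + 3)) dt.
Step 4. Evaluate the standard form [assuming t > -3]: now 5*log(t + 3) + sin(3*t)/3 + ∫(-1/t) dt.
Step 5. Evaluate the standard form [assuming t > 0]: now -log(t) + 5*log(t + 3) + sin(3*t)/3.
Answer: -log(t) + 5*log(t + 3) + sin(3*t)/3.


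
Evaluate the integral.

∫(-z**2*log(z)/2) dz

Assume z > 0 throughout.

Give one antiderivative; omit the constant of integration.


Answer: -z**3*log(z)/6 + z**3/18.


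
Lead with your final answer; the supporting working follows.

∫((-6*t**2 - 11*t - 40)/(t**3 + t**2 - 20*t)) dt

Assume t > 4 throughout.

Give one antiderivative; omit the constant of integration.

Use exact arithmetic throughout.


The answer is 2*log(t) - 5*log(t - 4) - 3*log(t + 5).
Step 1. Decompose ∫((-6*t**2 - 11*t - 40)/(t**3 + t**2 - 20*t)) dt by partial fractions, (-6*t**2 - 11*t - 40)/(t**3 + t**2 - 20*t) = -3/(t + 5) - 5/(t - 4) + 2/t: now ∫(2/t) dt + ∫(-5/(t - 4)) dt + ∫(-3/(t + 5)) dt.
Step 2. Evaluate the standard form [assuming t > 0]: now 2*log(t) + ∫(-5/(t - 4)) dt + ∫(-3/(t + 5)) dt.
Step 3. Evaluate the standard form [assuming t > 4]: now 2*log(t) - 5*log(t - 4) + ∫(-3/(t + 5)) dt.
Step 4. Evaluate the standard form [assuming t > -5]: now 2*log(t) - 5*log(t - 4) - 3*log(t + 5).
Answer: 2*log(t) - 5*log(t - 4) - 3*log(t + 5).


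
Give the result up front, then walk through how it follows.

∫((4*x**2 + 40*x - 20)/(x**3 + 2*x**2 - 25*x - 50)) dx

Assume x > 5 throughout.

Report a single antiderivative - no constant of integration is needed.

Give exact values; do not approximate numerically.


The answer is 4*log(x - 5) + 4*log(x + 2) - 4*log(x + 5).
Step 1. Decompose ∫((4*x**2 + 40*x - 20)/(x**3 + 2*x**2 - 25*x - 50)) dx by partial fractions, (4*x**2 + 40*x - 20)/(x**3 + 2*x**2 - 25*x - 50) = -4/(x + 5) + 4/(x + 2) + 4/(x - 5): now ∫(4/(x - 5)) dx + ∫(4/(x + 2)) dx + ∫(-4/(x + 5)) dx.
Step 2. Evaluate the standard form [assuming x > 5]: now 4*log(x - 5) + ∫(4/(x + 2)) dx + ∫(-4/(x + 5)) dx.
Step 3. Evaluate the standard form [assuming x > -5]: now 4*log(x - 5) - 4*log(x + 5) + ∫(4/(x + 2)) dx.
Step 4. Evaluate the standard form [assuming x > -2]: now 4*log(x - 5) + 4*log(x + 2) - 4*log(x + 5).
Answer: 4*log(x - 5) + 4*log(x + 2) - 4*log(x + 5).


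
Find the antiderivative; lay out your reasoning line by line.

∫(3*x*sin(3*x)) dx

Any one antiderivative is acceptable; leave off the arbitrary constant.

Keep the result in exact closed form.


Step 1. Integrate ∫(3*x*sin(3*x)) dx by parts with u = x, dv = (3*sin(3*x)) dx, so v = -cos(3*x): now -x*cos(3*x) + ∫(cos(3*x)) dx.
Step 2. Evaluate the standard form: now -x*cos(3*x) + sin(3*x)/3.
Answer: -x*cos(3*x) + sin(3*x)/3.


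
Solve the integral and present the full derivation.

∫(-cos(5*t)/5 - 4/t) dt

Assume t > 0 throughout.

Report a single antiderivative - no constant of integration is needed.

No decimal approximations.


Step 1. Rewrite: now ∫(-4/t) dt + ∫(-cos(5*t)/5) dt.
Step 2. Evaluate the standard form [assuming t > 0]: now -4*log(t) + ∫(-cos(5*t)/5) dt.
Step 3. Evaluate the standard form: now -4*log(t) - sin(5*t)/25.
Answer: -4*log(t) - sin(5*t)/25.


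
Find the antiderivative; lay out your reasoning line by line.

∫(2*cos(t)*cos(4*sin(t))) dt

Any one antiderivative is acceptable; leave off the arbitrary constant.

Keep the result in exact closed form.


Step 1. Substitute u = sin(t), turning ∫(2*cos(t)*cos(4*sin(t))) dt into ∫(2*cos(4*u)) du: now ∫(2*cos(4*u)) du.
Step 2. Evaluate the standard form: now sin(4*u)/2.
Step 3. Substitute back u = sin(t): now sin(4*sin(t))/2.
Answer: sin(4*sin(t))/2.


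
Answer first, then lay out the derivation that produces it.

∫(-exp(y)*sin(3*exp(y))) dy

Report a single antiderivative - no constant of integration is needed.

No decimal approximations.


The answer is cos(3*exp(y))/3.
Step 1. Substitute u = exp(y), turning ∫(-exp(y)*sin(3*exp(y))) dy into ∫(-sin(3*u)) du: now ∫(-sin(3*u)) du.
Step 2. Evaluate the standard form: now cos(3*u)/3.
Step 3. Substitute back u = exp(y): now cos(3*exp(y))/3.
Answer: cos(3*exp(y))/3.


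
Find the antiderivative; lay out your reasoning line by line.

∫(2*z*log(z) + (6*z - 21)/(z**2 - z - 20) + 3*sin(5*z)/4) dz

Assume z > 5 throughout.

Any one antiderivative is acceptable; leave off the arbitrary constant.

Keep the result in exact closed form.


Step 1. Rewrite: now ∫(2*z*log(z)) dz + ∫((6*z - 21)/(z**2 - z - 20)) dz + ∫(3*sin(5*z)/4) dz.
Step 2. Evaluate the standard form: now -3*cos(5*z)/20 + ∫(2*z*log(z)) dz + ∫((6*z - 21)/(z**2 - z - 20)) dz.
Step 3. Decompose ∫((6*z - 21)/(z**2 - z - 20)) dz by partial fractions, (6*z - 21)/(z**2 - z - 20) = 5/(z + 4) + 1/(z - 5): now -3*cos(5*z)/20 + ∫(2*z*log(z)) dz + ∫(1/(z - 5)) dz + ∫(5/(z + 4)) dz.
Step 4. Evaluate the standard form [assuming z > 5]: now log(z - 5) - 3*cos(5*z)/20 + ∫(2*z*log(z)) dz + ∫(5/(z + 4)) dz.
Step 5. Evaluate the standard form [assuming z > -4]: now log(z - 5) + 5*log(z + 4) - 3*cos(5*z)/20 + ∫(2*z*log(z)) dz.
Step 6. Integrate ∫(2*z*log(z)) dz by parts with u = log(z), dv = (2*z) dz, so v = z**2 [assuming z > 0]: now z**2*log(z) + log(z - 5) + 5*log(z + 4) - 3*cos(5*z)/20 + ∫(-z) dz.
Step 7. Evaluate the standard form: now z**2*log(z) - z**2/2 + log(z - 5) + 5*log(z + 4) - 3*cos(5*z)/20.
Answer: z**2*log(z) - z**2/2 + log(z - 5) + 5*log(z + 4) - 3*cos(5*z)/20.


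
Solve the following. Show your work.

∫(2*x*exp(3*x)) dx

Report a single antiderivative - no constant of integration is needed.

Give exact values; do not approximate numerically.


Step 1. Integrate ∫(2*x*exp(3*x)) dx by parts with u = x, dv = (2*exp(3*x)) dx, so v = 2*exp(3*x)/3: now 2*x*exp(3*x)/3 + ∫(-2*exp(3*x)/3) dx.
Step 2. Evaluate the standard form: now 2*x*exp(3*x)/3 - 2*exp(3*x)/9.
Answer: 2*x*exp(3*x)/3 - 2*exp(3*x)/9.


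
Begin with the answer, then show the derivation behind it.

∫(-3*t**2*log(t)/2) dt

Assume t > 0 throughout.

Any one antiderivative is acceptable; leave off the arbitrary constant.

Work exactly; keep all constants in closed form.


The answer is -t**3*log(t)/2 + t**3/6.
Step 1. Integrate ∫(-3*t**2*log(t)/2) dt by parts with u = log(t), dv = (-3*t**2/2) dt, so v = -t**3/2 [assuming t > 0]: now -t**3*log(t)/2 + ∫(t**2/2) dt.
Step 2. Evaluate the standard form: now -t**3*log(t)/2 + t**3/6.
Answer: -t**3*log(t)/2 + t**3/6.


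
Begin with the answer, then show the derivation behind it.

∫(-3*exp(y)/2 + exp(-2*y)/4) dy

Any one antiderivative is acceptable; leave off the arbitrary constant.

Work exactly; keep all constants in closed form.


The answer is -3*exp(y)/2 - exp(-2*y)/8.
Step 1. Rewrite: now ∫(exp(-2*y)/4) dy + ∫(-3*exp(y)/2) dy.
Step 2. Evaluate the standard form: now -3*exp(y)/2 + ∫(exp(-2*y)/4) dy.
Step 3. Evaluate the standard form: now -3*exp(y)/2 - exp(-2*y)/8.
Answer: -3*exp(y)/2 - exp(-2*y)/8.


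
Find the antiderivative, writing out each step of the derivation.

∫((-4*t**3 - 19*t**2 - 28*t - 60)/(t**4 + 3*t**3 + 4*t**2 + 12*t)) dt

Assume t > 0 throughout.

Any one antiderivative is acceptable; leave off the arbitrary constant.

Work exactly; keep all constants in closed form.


Step 1. Decompose ∫((-4*t**3 - 19*t**2 - 28*t - 60)/(t**4 + 3*t**3 + 4*t**2 + 12*t)) dt by partial fractions, (-4*t**3 - 19*t**2 - 28*t - 60)/(t**4 + 3*t**3 + 4*t**2 + 12*t) = -4/(t**2 + 4) + 1/(t + 3) - 5/t: now ∫(-5/t) dt + ∫(1/(t + 3)) dt + ∫(-4/(t**2 + 4)) dt.
Step 2. Evaluate the standard form [assuming t > -3]: now log(t + 3) + ∫(-5/t) dt + ∫(-4/(t**2 + 4)) dt.
Step 3. Evaluate the standard form [assuming t > 0]: now -5*log(t) + log(t + 3) + ∫(-4/(t**2 + 4)) dt.
Step 4. Evaluate the standard form: now -5*log(t) + log(t + 3) - 2*atan(t/2).
Answer: -5*log(t) + log(t + 3) - 2*atan(t/2).


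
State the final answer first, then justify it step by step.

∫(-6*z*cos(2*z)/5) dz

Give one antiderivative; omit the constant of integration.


The answer is -3*z*sin(2*z)/5 - 3*cos(2*z)/10.
Step 1. Integrate ∫(-6*z*cos(2*z)/5) dz by parts with u = z, dv = (-6*cos(2*z)/5) dz, so v = -3*sin(2*z)/5: now -3*z*sin(2*z)/5 + ∫(3*sin(2*z)/5) dz.
Step 2. Evaluate the standard form: now -3*z*sin(2*z)/5 - 3*cos(2*z)/10.
Answer: -3*z*sin(2*z)/5 - 3*cos(2*z)/10.


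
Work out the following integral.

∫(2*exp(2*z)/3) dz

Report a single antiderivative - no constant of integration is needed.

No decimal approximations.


Answer: exp(2*z)/3.


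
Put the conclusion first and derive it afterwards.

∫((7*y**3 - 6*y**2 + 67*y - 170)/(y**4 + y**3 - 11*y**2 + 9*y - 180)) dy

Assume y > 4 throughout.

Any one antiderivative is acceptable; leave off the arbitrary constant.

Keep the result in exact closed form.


The answer is 2*log(y - 4) + 5*log(y + 5) + 4*atan(y/3)/3.
Step 1. Decompose ∫((7*y**3 - 6*y**2 + 67*y - 170)/(y**4 + y**3 - 11*y**2 + 9*y - 180)) dy by partial fractions, (7*y**3 - 6*y**2 + 67*y - 170)/(y**4 + y**3 - 11*y**2 + 9*y - 180) = 4/(y**2 + 9) + 5/(y + 5) + 2/(y - 4): now ∫(2/(y - 4)) dy + ∫(5/(y + 5)) dy + ∫(4/(y**2 + 9)) dy.
Step 2. Evaluate the standard form [assuming y > 4]: now 2*log(y - 4) + ∫(5/(y + 5)) dy + ∫(4/(y**2 + 9)) dy.
Step 3. Evaluate the standard form [assuming y > -5]: now 2*log(y - 4) + 5*log(y + 5) + ∫(4/(y**2 + 9)) dy.
Step 4. Evaluate the standard form: now 2*log(y - 4) + 5*log(y + 5) + 4*atan(y/3)/3.
Answer: 2*log(y - 4) + 5*log(y + 5) + 4*atan(y/3)/3.


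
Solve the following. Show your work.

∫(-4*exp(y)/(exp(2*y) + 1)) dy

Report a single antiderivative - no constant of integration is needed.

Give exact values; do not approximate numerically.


Step 1. Substitute u = exp(y), turning ∫(-4*exp(y)/(exp(2*y) + 1)) dy into ∫(-4/(u**2 + 1)) du: now ∫(-4/(u**2 + 1)) du.
Step 2. Evaluate the standard form: now -4*atan(u).
Step 3. Substitute back u = exp(y): now -4*atan(exp(y)).
Answer: -4*atan(exp(y)).


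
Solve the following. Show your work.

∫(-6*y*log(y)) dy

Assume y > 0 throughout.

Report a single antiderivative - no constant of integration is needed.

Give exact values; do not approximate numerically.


Step 1. Integrate ∫(-6*y*log(y)) dy by parts with u = log(y), dv = (-6*y) dy, so v = -3*y**2 [assuming y > 0]: now -3*y**2*log(y) + ∫(3*y) dy.
Step 2. Evaluate the standard form: now -3*y**2*log(y) + 3*y**2/2.
Answer: -3*y**2*log(y) + 3*y**2/2.


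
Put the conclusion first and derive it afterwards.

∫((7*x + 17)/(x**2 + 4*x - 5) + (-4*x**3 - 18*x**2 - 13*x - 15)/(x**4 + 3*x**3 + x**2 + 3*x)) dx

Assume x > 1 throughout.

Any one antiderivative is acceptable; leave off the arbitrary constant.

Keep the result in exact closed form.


The answer is -5*log(x) + 4*log(x - 1) + log(x + 3) + 3*log(x + 5) - 3*atan(x).
Step 1. Rewrite: now ∫((7*x + 17)/(x**2 + 4*x - 5)) dx + ∫((-4*x**3 - 18*x**2 - 13*x - 15)/(x**4 + 3*x**3 + x**2 + 3*x)) dx.
Step 2. Decompose ∫((-4*x**3 - 18*x**2 - 13*x - 15)/(x**4 + 3*x**3 + x**2 + 3*x)) dx by partial fractions, (-4*x**3 - 18*x**2 - 13*x - 15)/(x**4 + 3*x**3 + x**2 + 3*x) = -3/(x**2 + 1) + 1/(x + 3) - 5/x: now ∫(-5/x) dx + ∫((7*x + 17)/(x**2 + 4*x - 5)) dx + ∫(1/(x + 3)) dx + ∫(-3/(x**2 + 1)) dx.
Step 3. Evaluate the standard form [assuming x > -3]: now log(x + 3) + ∫(-5/x) dx + ∫((7*x + 17)/(x**2 + 4*x - 5)) dx + ∫(-3/(x**2 + 1)) dx.
Step 4. Evaluate the standard form [assuming x > 0]: now -5*log(x) + log(x + 3) + ∫((7*x + 17)/(x**2 + 4*x - 5)) dx + ∫(-3/(x**2 + 1)) dx.
Step 5. Evaluate the standard form: now -5*log(x) + log(x + 3) - 3*atan(x) + ∫((7*x + 17)/(x**2 + 4*x - 5)) dx.
Step 6. Decompose ∫((7*x + 17)/(x**2 + 4*x - 5)) dx by partial fractions, (7*x + 17)/(x**2 + 4*x - 5) = 3/(x + 5) + 4/(x - 1): now -5*log(x) + log(x + 3) - 3*atan(x) + ∫(4/(x - 1)) dx + ∫(3/(x + 5)) dx.
Step 7. Evaluate the standard form [assuming x > -5]: now -5*log(x) + log(x + 3) + 3*log(x + 5) - 3*atan(x) + ∫(4/(x - 1)) dx.
Step 8. Evaluate the standard form [assuming x > 1]: now -5*log(x) + 4*log(x - 1) + log(x + 3) + 3*log(x + 5) - 3*atan(x).
Answer: -5*log(x) + 4*log(x - 1) + log(x + 3) + 3*log(x + 5) - 3*atan(x).


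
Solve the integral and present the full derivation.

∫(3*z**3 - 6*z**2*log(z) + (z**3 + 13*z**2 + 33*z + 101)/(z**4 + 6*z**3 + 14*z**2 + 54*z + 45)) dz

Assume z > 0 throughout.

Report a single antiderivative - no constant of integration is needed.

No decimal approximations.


Step 1. Rewrite: now ∫(3*z**3) dz + ∫(-6*z**2*log(z)) dz + ∫((z**3 + 13*z**2 + 33*z + 101)/(z**4 + 6*z**3 + 14*z**2 + 54*z + 45)) dz.
Step 2. Evaluate the standard form: now 3*z**4/4 + ∫(-6*z**2*log(z)) dz + ∫((z**3 + 13*z**2 + 33*z + 101)/(z**4 + 6*z**3 + 14*z**2 + 54*z + 45)) dz.
Step 3. Integrate ∫(-6*z**2*log(z)) dz by parts with u = log(z), dv = (-6*z**2) dz, so v = -2*z**3 [assuming z > 0]: now 3*z**4/4 - 2*z**3*log(z) + ∫(2*z**2) dz + ∫((z**3 + 13*z**2 + 33*z + 101)/(z**4 + 6*z**3 + 14*z**2 + 54*z + 45)) dz.
Step 4. Evaluate the standard form: now 3*z**4/4 - 2*z**3*log(z) + 2*z**3/3 + ∫((z**3 + 13*z**2 + 33*z + 101)/(z**4 + 6*z**3 + 14*z**2 + 54*z + 45)) dz.
Step 5. Decompose ∫((z**3 + 13*z**2 + 33*z + 101)/(z**4 + 6*z**3 + 14*z**2 + 54*z + 45)) dz by partial fractions, (z**3 + 13*z**2 + 33*z + 101)/(z**4 + 6*z**3 + 14*z**2 + 54*z + 45) = 4/(z**2 + 9) - 1/(z + 5) + 2/(z + 1): now 3*z**4/4 - 2*z**3*log(z) + 2*z**3/3 + ∫(2/(z + 1)) dz + ∫(-1/(z + 5)) dz + ∫(4/(z**2 + 9)) dz.
Step 6. Evaluate the standard form [assuming z > -5]: now 3*z**4/4 - 2*z**3*log(z) + 2*z**3/3 - log(z + 5) + ∫(2/(z + 1)) dz + ∫(4/(z**2 + 9)) dz.
Step 7. Evaluate the standard form [assuming z > -1]: now 3*z**4/4 - 2*z**3*log(z) + 2*z**3/3 + 2*log(z + 1) - log(z + 5) + ∫(4/(z**2 + 9)) dz.
Step 8. Evaluate the standard form: now 3*z**4/4 - 2*z**3*log(z) + 2*z**3/3 + 2*log(z + 1) - log(z + 5) + 4*atan(z/3)/3.
Answer: 3*z**4/4 - 2*z**3*log(z) + 2*z**3/3 + 2*log(z + 1) - log(z + 5) + 4*atan(z/3)/3.


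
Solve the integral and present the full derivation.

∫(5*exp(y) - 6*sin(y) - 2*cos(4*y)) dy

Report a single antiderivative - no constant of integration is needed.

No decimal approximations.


Step 1. Rewrite: now ∫(5*exp(y)) dy + ∫(-6*sin(y)) dy + ∫(-2*cos(4*y)) dy.
Step 2. Evaluate the standard form: now 6*cos(y) + ∫(5*exp(y)) dy + ∫(-2*cos(4*y)) dy.
Step 3. Evaluate the standard form: now -sin(4*y)/2 + 6*cos(y) + ∫(5*exp(y)) dy.
Step 4. Evaluate the standard form: now 5*exp(y) - sin(4*y)/2 + 6*cos(y).
Answer: 5*exp(y) - sin(4*y)/2 + 6*cos(y).


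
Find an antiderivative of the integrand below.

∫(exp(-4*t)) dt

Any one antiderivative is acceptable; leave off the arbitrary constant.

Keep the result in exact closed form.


Answer: -exp(-4*t)/4.


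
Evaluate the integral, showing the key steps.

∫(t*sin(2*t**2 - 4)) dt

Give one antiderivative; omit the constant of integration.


Step 1. Substitute u = t**2 - 2, turning ∫(t*sin(2*t**2 - 4)) dt into ∫(sin(2*u)/2) du: now ∫(sin(2*u)/2) du.
Step 2. Evaluate the standard form: now -cos(2*u)/4.
Step 3. Substitute back u = t**2 - 2: now -cos(2*t**2 - 4)/4.
Answer: -cos(2*t**2 - 4)/4.


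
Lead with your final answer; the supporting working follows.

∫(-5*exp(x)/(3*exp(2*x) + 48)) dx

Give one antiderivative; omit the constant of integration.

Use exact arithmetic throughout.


The answer is -5*atan(exp(x)/4)/12.
Step 1. Substitute u = exp(x), turning ∫(-5*exp(x)/(3*exp(2*x) + 48)) dx into ∫(-5/(3*(u**2 + 16))) du: now ∫(-5/(3*(u**2 + 16))) du.
Step 2. Evaluate the standard form: now -5*atan(u/4)/12.
Step 3. Substitute back u = exp(x): now -5*atan(exp(x)/4)/12.
Answer: -5*atan(exp(x)/4)/12.


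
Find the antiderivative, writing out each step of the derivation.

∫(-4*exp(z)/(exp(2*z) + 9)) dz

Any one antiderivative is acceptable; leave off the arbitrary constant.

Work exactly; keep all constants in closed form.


Step 1. Substitute u = exp(z), turning ∫(-4*exp(z)/(exp(2*z) + 9)) dz into ∫(-4/(u**2 + 9)) du: now ∫(-4/(u**2 + 9)) du.
Step 2. Evaluate the standard form: now -4*atan(u/3)/3.
Step 3. Substitute back u = exp(z): now -4*atan(exp(z)/3)/3.
Answer: -4*atan(exp(z)/3)/3.


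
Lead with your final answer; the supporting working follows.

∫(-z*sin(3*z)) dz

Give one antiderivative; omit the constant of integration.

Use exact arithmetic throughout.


The answer is z*cos(3*z)/3 - sin(3*z)/9.
Step 1. Integrate ∫(-z*sin(3*z)) dz by parts with u = z, dv = (-sin(3*z)) dz, so v = cos(3*z)/3: now z*cos(3*z)/3 + ∫(-cos(3*z)/3) dz.
Step 2. Evaluate the standard form: now z*cos(3*z)/3 - sin(3*z)/9.
Answer: z*cos(3*z)/3 - sin(3*z)/9.


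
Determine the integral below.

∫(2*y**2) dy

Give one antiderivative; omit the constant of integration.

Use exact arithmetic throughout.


Answer: 2*y**3/3.


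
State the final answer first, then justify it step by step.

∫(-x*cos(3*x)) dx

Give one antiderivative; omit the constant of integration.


The answer is -x*sin(3*x)/3 - cos(3*x)/9.
Step 1. Integrate ∫(-x*cos(3*x)) dx by parts with u = x, dv = (-cos(3*x)) dx, so v = -sin(3*x)/3: now -x*sin(3*x)/3 + ∫(sin(3*x)/3) dx.
Step 2. Evaluate the standard form: now -x*sin(3*x)/3 - cos(3*x)/9.
Answer: -x*sin(3*x)/3 - cos(3*x)/9.


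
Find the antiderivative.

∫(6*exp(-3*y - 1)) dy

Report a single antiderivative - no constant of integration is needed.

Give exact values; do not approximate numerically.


Answer: -2*exp(-3*y - 1).


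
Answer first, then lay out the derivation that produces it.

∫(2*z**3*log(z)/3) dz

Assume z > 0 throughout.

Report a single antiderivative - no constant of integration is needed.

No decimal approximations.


The answer is z**4*log(z)/6 - z**4/24.
Step 1. Integrate ∫(2*z**3*log(z)/3) dz by parts with u = log(z), dv = (2*z**3/3) dz, so v = z**4/6 [assuming z > 0]: now z**4*log(z)/6 + ∫(-z**3/6) dz.
Step 2. Evaluate the standard form: now z**4*log(z)/6 - z**4/24.
Answer: z**4*log(z)/6 - z**4/24.


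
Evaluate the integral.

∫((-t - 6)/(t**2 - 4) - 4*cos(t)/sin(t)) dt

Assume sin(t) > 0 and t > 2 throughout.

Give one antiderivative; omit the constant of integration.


Answer: -2*log(t - 2) + log(t + 2) - 4*log(sin(t)).


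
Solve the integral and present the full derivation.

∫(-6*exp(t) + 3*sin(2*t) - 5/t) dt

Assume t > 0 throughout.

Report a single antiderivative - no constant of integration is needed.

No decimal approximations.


Step 1. Rewrite: now ∫(-5/t) dt + ∫(-6*exp(t)) dt + ∫(3*sin(2*t)) dt.
Step 2. Evaluate the standard form: now -6*exp(t) + ∫(-5/t) dt + ∫(3*sin(2*t)) dt.
Step 3. Evaluate the standard form [assuming t > 0]: now -6*exp(t) - 5*log(t) + ∫(3*sin(2*t)) dt.
Step 4. Evaluate the standard form: now -6*exp(t) - 5*log(t) - 3*cos(2*t)/2.
Answer: -6*exp(t) - 5*log(t) - 3*cos(2*t)/2.


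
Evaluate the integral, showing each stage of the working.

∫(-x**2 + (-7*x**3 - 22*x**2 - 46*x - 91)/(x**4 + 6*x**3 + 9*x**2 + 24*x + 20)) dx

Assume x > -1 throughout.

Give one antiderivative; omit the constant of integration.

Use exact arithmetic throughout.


Step 1. Rewrite: now ∫(-x**2) dx + ∫((-7*x**3 - 22*x**2 - 46*x - 91)/(x**4 + 6*x**3 + 9*x**2 + 24*x + 20)) dx.
Step 2. Evaluate the standard form: now -x**3/3 + ∫((-7*x**3 - 22*x**2 - 46*x - 91)/(x**4 + 6*x**3 + 9*x**2 + 24*x + 20)) dx.
Step 3. Decompose ∫((-7*x**3 - 22*x**2 - 46*x - 91)/(x**4 + 6*x**3 + 9*x**2 + 24*x + 20)) dx by partial fractions, (-7*x**3 - 22*x**2 - 46*x - 91)/(x**4 + 6*x**3 + 9*x**2 + 24*x + 20) = -3/(x**2 + 4) - 4/(x + 5) - 3/(x + 1): now -x**3/3 + ∫(-3/(x + 1)) dx + ∫(-4/(x + 5)) dx + ∫(-3/(x**2 + 4)) dx.
Step 4. Evaluate the standard form [assuming x > -1]: now -x**3/3 - 3*log(x + 1) + ∫(-4/(x + 5)) dx + ∫(-3/(x**2 + 4)) dx.
Step 5. Evaluate the standard form [assuming x > -5]: now -x**3/3 - 3*log(x + 1) - 4*log(x + 5) + ∫(-3/(x**2 + 4)) dx.
Step 6. Evaluate the standard form: now -x**3/3 - 3*log(x + 1) - 4*log(x + 5) - 3*atan(x/2)/2.
Answer: -x**3/3 - 3*log(x + 1) - 4*log(x + 5) - 3*atan(x/2)/2.


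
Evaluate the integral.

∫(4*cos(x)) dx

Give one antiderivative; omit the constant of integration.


Answer: 4*sin(x).


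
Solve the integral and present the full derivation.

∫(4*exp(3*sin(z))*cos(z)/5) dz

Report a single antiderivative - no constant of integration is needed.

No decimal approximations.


Step 1. Substitute u = sin(z), turning ∫(4*exp(3*sin(z))*cos(z)/5) dz into ∫(4*exp(3*u)/5) du: now ∫(4*exp(3*u)/5) du.
Step 2. Evaluate the standard form: now 4*exp(3*u)/15.
Step 3. Substitute back u = sin(z): now 4*exp(3*sin(z))/15.
Answer: 4*exp(3*sin(z))/15.


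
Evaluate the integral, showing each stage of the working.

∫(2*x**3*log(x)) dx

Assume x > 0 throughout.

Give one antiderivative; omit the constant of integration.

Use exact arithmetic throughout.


Step 1. Integrate ∫(2*x**3*log(x)) dx by parts with u = log(x), dv = (2*x**3) dx, so v = x**4/2 [assuming x > 0]: now x**4*log(x)/2 + ∫(-x**3/2) dx.
Step 2. Evaluate the standard form: now x**4*log(x)/2 - x**4/8.
Answer: x**4*log(x)/2 - x**4/8.


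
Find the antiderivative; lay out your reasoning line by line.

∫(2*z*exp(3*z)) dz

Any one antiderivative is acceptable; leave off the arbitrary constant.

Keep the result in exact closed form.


Step 1. Integrate ∫(2*z*exp(3*z)) dz by parts with u = z, dv = (2*exp(3*z)) dz, so v = 2*exp(3*z)/3: now 2*z*exp(3*z)/3 + ∫(-2*exp(3*z)/3) dz.
Step 2. Evaluate the standard form: now 2*z*exp(3*z)/3 - 2*exp(3*z)/9.
Answer: 2*z*exp(3*z)/3 - 2*exp(3*z)/9.


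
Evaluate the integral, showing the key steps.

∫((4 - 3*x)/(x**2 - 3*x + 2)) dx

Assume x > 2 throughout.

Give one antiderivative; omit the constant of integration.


Step 1. Decompose ∫((4 - 3*x)/(x**2 - 3*x + 2)) dx by partial fractions, (4 - 3*x)/(x**2 - 3*x + 2) = -1/(x - 1) - 2/(x - 2): now ∫(-2/(x - 2)) dx + ∫(-1/(x - 1)) dx.
Step 2. Evaluate the standard form [assuming x > 1]: now -log(x - 1) + ∫(-2/(x - 2)) dx.
Step 3. Evaluate the standard form [assuming x > 2]: now -2*log(x - 2) - log(x - 1).
Answer: -2*log(x - 2) - log(x - 1).


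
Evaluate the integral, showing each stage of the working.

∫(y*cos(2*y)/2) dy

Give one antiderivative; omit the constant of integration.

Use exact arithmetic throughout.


Step 1. Integrate ∫(y*cos(2*y)/2) dy by parts with u = y, dv = (cos(2*y)/2) dy, so v = sin(2*y)/4: now y*sin(2*y)/4 + ∫(-sin(2*y)/4) dy.
Step 2. Evaluate the standard form: now y*sin(2*y)/4 + cos(2*y)/8.
Answer: y*sin(2*y)/4 + cos(2*y)/8.


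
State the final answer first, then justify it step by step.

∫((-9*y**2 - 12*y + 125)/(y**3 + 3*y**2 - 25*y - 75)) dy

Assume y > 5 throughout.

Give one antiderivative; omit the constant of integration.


The answer is -2*log(y - 5) - 5*log(y + 3) - 2*log(y + 5).
Step 1. Decompose ∫((-9*y**2 - 12*y + 125)/(y**3 + 3*y**2 - 25*y - 75)) dy by partial fractions, (-9*y**2 - 12*y + 125)/(y**3 + 3*y**2 - 25*y - 75) = -2/(y + 5) - 5/(y + 3) - 2/(y - 5): now ∫(-2/(y - 5)) dy + ∫(-5/(y + 3)) dy + ∫(-2/(y + 5)) dy.
Step 2. Evaluate the standard form [assuming y > -5]: now -2*log(y + 5) + ∫(-2/(y - 5)) dy + ∫(-5/(y + 3)) dy.
Step 3. Evaluate the standard form [assuming y > 5]: now -2*log(y - 5) - 2*log(y + 5) + ∫(-5/(y + 3)) dy.
Step 4. Evaluate the standard form [assuming y > -3]: now -2*log(y - 5) - 5*log(y + 3) - 2*log(y + 5).
Answer: -2*log(y - 5) - 5*log(y + 3) - 2*log(y + 5).


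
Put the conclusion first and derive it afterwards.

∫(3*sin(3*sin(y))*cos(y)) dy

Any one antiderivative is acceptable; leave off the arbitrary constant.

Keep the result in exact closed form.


The answer is -cos(3*sin(y)).
Step 1. Substitute u = sin(y), turning ∫(3*sin(3*sin(y))*cos(y)) dy into ∫(3*sin(3*u)) du: now ∫(3*sin(3*u)) du.
Step 2. Evaluate the standard form: now -cos(3*u).
Step 3. Substitute back u = sin(y): now -cos(3*sin(y)).
Answer: -cos(3*sin(y)).


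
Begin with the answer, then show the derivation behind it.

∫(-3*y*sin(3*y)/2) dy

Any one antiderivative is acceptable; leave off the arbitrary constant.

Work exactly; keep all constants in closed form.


The answer is y*cos(3*y)/2 - sin(3*y)/6.
Step 1. Integrate ∫(-3*y*sin(3*y)/2) dy by parts with u = y, dv = (-3*sin(3*y)/2) dy, so v = cos(3*y)/2: now y*cos(3*y)/2 + ∫(-cos(3*y)/2) dy.
Step 2. Evaluate the standard form: now y*cos(3*y)/2 - sin(3*y)/6.
Answer: y*cos(3*y)/2 - sin(3*y)/6.


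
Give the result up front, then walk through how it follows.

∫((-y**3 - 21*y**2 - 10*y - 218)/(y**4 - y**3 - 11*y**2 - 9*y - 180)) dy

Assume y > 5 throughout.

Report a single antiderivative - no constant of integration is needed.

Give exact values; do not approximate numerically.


The answer is -3*log(y - 5) + 2*log(y + 4) + atan(y/3)/3.
Step 1. Decompose ∫((-y**3 - 21*y**2 - 10*y - 218)/(y**4 - y**3 - 11*y**2 - 9*y - 180)) dy by partial fractions, (-y**3 - 21*y**2 - 10*y - 218)/(y**4 - y**3 - 11*y**2 - 9*y - 180) = 1/(y**2 + 9) + 2/(y + 4) - 3/(y - 5): now ∫(-3/(y - 5)) dy + ∫(2/(y + 4)) dy + ∫(1/(y**2 + 9)) dy.
Step 2. Evaluate the standard form [assuming y > 5]: now -3*log(y - 5) + ∫(2/(y + 4)) dy + ∫(1/(y**2 + 9)) dy.
Step 3. Evaluate the standard form [assuming y > -4]: now -3*log(y - 5) + 2*log(y + 4) + ∫(1/(y**2 + 9)) dy.
Step 4. Evaluate the standard form: now -3*log(y - 5) + 2*log(y + 4) + atan(y/3)/3.
Answer: -3*log(y - 5) + 2*log(y + 4) + atan(y/3)/3.


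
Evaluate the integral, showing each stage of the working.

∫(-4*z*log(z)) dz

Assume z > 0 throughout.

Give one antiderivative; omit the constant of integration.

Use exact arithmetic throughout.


Step 1. Integrate ∫(-4*z*log(z)) dz by parts with u = log(z), dv = (-4*z) dz, so v = -2*z**2 [assuming z > 0]: now -2*z**2*log(z) + ∫(2*z) dz.
Step 2. Evaluate the standard form: now -2*z**2*log(z) + z**2.
Answer: -2*z**2*log(z) + z**2.


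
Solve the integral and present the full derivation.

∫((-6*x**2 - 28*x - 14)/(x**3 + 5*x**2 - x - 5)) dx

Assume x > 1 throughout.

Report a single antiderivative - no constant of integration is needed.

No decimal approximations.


Step 1. Decompose ∫((-6*x**2 - 28*x - 14)/(x**3 + 5*x**2 - x - 5)) dx by partial fractions, (-6*x**2 - 28*x - 14)/(x**3 + 5*x**2 - x - 5) = -1/(x + 5) - 1/(x + 1) - 4/(x - 1): now ∫(-4/(x - 1)) dx + ∫(-1/(x + 1)) dx + ∫(-1/(x + 5)) dx.
Step 2. Evaluate the standard form [assuming x > -5]: now -log(x + 5) + ∫(-4/(x - 1)) dx + ∫(-1/(x + 1)) dx.
Step 3. Evaluate the standard form [assuming x > -1]: now -log(x + 1) - log(x + 5) + ∫(-4/(x - 1)) dx.
Step 4. Evaluate the standard form [assuming x > 1]: now -4*log(x - 1) - log(x + 1) - log(x + 5).
Answer: -4*log(x - 1) - log(x + 1) - log(x + 5).
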